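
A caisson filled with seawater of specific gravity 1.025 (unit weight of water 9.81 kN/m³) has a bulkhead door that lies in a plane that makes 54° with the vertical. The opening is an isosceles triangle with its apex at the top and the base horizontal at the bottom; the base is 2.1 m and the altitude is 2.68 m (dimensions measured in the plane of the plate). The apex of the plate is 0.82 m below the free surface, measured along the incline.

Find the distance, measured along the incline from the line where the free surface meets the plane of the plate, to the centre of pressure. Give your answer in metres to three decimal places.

y_p = 2.760 m

γ = 1.025 × 9.81 = 10.05525 kN/m³.
The plate makes 54° with the vertical, i.e. θ = 90° − 54° = 36° to the horizontal. Measuring y along the incline from the free-surface line, vertical depth h = y·sinθ with sinθ = 0.587785.
With the apex up, the centroid sits 2h/3 = 2 × 2.68/3 = 1.78667 m below the apex, so y_c = 0.82 + 1.78667 = 2.60667 m and h_c = 2.60667 × 0.587785 = 1.53216 m.
A = ½ × 2.1 × 2.68 = 2.814 m².
Resultant F = γ·h_c·A = 10.05525 × 1.53216 × 2.814 = 43.3532 kN.
I_c = b·h³/36 = 2.1 × 2.68³/36 = 1.12285 m⁴.
Centre of pressure: y_p = y_c + I_c/(y_c·A) = 2.60667 + 1.12285/(2.60667 × 2.814) = 2.60667 + 0.153078 = 2.75975 m along the plane.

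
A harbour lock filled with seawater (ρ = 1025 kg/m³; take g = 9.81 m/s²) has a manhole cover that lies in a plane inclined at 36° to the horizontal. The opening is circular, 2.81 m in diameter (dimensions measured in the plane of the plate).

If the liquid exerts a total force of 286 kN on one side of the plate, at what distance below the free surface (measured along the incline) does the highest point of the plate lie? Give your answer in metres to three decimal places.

γ = ρg = 1025 × 9.81 / 1000 = 10.05525 kN/m³.
A = π(1.405)² = 6.20158 m².
From F = γ·h_c·A, the centroid depth is h_c = 286/(10.05525 × 6.20158) = 4.58639 m.
Let θ = 36° be the plate's angle to the horizontal; measure y along the incline from where the plane meets the free surface. Vertical depth h = y·sinθ with sinθ = 0.587785.
Along the incline, y_c = h_c/sinθ = 4.58639/0.587785 = 7.80284 m.
The centroid is at the centre, 1.405 m below the top of the plate, so the highest point sits at y_top = 7.80284 − 1.405 = 6.39784 m along the incline.

y_top ≈ 6.398 m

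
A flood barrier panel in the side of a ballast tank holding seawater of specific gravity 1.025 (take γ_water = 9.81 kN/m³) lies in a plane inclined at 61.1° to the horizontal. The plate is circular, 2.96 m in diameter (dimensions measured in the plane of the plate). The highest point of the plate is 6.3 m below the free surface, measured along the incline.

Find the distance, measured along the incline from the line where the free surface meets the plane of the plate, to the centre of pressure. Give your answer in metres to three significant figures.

γ = 1.025 × 9.81 = 10.05525 kN/m³.
Let θ = 61.1° be the plate's angle to the horizontal; measure y along the incline from where the plane meets the free surface. Vertical depth h = y·sinθ with sinθ = 0.875465.
The centroid is at the centre, 1.48 m below the top of the plate, so y_c = 6.3 + 1.48 = 7.78 m and h_c = 7.78 × 0.875465 = 6.81112 m.
A = π(1.48)² = 6.88134 m².
Resultant F = γ·h_c·A = 10.05525 × 6.81112 × 6.88134 = 471.286 kN.
I_c = πr⁴/4 = π × 1.48⁴/4 = 3.76822 m⁴.
Centre of pressure: y_p = y_c + I_c/(y_c·A) = 7.78 + 3.76822/(7.78 × 6.88134) = 7.78 + 0.0703856 = 7.85039 m along the plane.

y_p = 7.85 m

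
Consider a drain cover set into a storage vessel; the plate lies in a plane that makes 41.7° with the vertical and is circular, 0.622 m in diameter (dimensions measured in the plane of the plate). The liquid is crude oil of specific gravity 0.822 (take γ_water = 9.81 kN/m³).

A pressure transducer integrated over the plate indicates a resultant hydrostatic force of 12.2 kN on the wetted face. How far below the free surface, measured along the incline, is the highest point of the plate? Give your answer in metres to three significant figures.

y_top ≈ 6.36 m

γ = 0.822 × 9.81 = 8.06382 kN/m³.
A = π(0.311)² = 0.303858 m².
From F = γ·h_c·A, the centroid depth is h_c = 12.2/(8.06382 × 0.303858) = 4.97907 m.
The plate makes 41.7° with the vertical, i.e. θ = 90° − 41.7° = 48.3° to the horizontal. Measuring y along the incline from the free-surface line, vertical depth h = y·sinθ with sinθ = 0.746638.
Along the incline, y_c = h_c/sinθ = 4.97907/0.746638 = 6.66865 m.
The centroid is at the centre, 0.311 m below the top of the plate, so the highest point sits at y_top = 6.66865 − 0.311 = 6.35765 m along the incline.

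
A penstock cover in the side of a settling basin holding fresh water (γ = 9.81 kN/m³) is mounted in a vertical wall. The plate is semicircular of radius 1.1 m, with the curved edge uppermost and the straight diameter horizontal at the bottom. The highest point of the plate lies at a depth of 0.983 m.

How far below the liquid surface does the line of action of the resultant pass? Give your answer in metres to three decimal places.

h_p = 1.668 m

γ = 9.81 kN/m³.
The centroid lies 4r/(3π) = 0.466854 m above the diameter, so r − 4r/(3π) = 1.1 − 0.466854 = 0.633146 m below the topmost point, so the centroid depth is h_c = 0.983 + 0.633146 = 1.61615 m.
A = πr²/2 = π × 1.1²/2 = 1.90066 m².
Resultant F = γ·h_c·A = 9.81 × 1.61615 × 1.90066 = 30.1339 kN.
I_c = (π/8 − 8/(9π))·r⁴ = 0.109757 × 1.1⁴ = 0.160695 m⁴.
Centre of pressure: y_p = y_c + I_c/(y_c·A) = 1.61615 + 0.160695/(1.61615 × 1.90066) = 1.61615 + 0.0523138 = 1.66846 m along the plane.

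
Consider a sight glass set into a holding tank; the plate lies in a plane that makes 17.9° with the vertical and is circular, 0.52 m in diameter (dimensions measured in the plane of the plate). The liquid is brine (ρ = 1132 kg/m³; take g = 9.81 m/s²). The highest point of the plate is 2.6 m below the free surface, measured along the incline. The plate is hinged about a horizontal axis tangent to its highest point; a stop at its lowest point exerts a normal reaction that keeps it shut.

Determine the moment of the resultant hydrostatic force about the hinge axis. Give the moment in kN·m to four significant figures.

M ≈ 1.707 kN·m

γ = ρg = 1132 × 9.81 / 1000 = 11.10492 kN/m³.
The plate makes 17.9° with the vertical, i.e. θ = 90° − 17.9° = 72.1° to the horizontal. Measuring y along the incline from the free-surface line, vertical depth h = y·sinθ with sinθ = 0.951594.
The centroid is at the centre, 0.26 m below the top of the plate, so y_c = 2.6 + 0.26 = 2.86 m and h_c = 2.86 × 0.951594 = 2.72156 m.
A = π(0.26)² = 0.212372 m².
Resultant F = γ·h_c·A = 11.10492 × 2.72156 × 0.212372 = 6.41846 kN.
I_c = πr⁴/4 = π × 0.26⁴/4 = 0.00358908 m⁴.
Centre of pressure: y_p = y_c + I_c/(y_c·A) = 2.86 + 0.00358908/(2.86 × 0.212372) = 2.86 + 0.00590908 = 2.86591 m along the plane.
The resultant acts 0.26 + 0.00590908 = 0.265909 m (along the plate) below the hinge at the top edge, so the moment about the hinge is M = F × 0.265909 = 6.41846 × 0.265909 = 1.70673 kN·m.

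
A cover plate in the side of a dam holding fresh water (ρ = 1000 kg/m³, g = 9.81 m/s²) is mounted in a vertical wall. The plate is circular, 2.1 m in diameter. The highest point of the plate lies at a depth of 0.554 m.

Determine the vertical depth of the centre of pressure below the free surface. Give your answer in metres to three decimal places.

h_p = 1.776 m

γ = ρg = 1000 × 9.81 = 9810 N/m³ = 9.81 kN/m³.
The centroid is at the centre, 1.05 m below the top of the plate, so the centroid depth is h_c = 0.554 + 1.05 = 1.604 m.
A = π(1.05)² = 3.46361 m².
Resultant F = γ·h_c·A = 9.81 × 1.604 × 3.46361 = 54.5007 kN.
I_c = πr⁴/4 = π × 1.05⁴/4 = 0.954656 m⁴.
Centre of pressure: y_p = y_c + I_c/(y_c·A) = 1.604 + 0.954656/(1.604 × 3.46361) = 1.604 + 0.171836 = 1.77584 m along the plane.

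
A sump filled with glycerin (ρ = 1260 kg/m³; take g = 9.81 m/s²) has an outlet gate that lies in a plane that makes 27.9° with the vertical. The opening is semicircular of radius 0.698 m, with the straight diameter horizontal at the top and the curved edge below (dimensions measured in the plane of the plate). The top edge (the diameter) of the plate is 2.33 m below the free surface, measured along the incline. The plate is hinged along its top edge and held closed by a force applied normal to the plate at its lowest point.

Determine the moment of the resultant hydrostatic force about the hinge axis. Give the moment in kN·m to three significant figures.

γ = ρg = 1260 × 9.81 / 1000 = 12.3606 kN/m³.
The plate makes 27.9° with the vertical, i.e. θ = 90° − 27.9° = 62.1° to the horizontal. Measuring y along the incline from the free-surface line, vertical depth h = y·sinθ with sinθ = 0.883766.
The centroid of a semicircle lies 4r/(3π) = 0.29624 m from the diameter, here below the top edge, so y_c = 2.33 + 0.29624 = 2.62624 m and h_c = 2.62624 × 0.883766 = 2.32098 m.
A = πr²/2 = π × 0.698²/2 = 0.765298 m².
Resultant F = γ·h_c·A = 12.3606 × 2.32098 × 0.765298 = 21.9554 kN.
I_c = (π/8 − 8/(9π))·r⁴ = 0.109757 × 0.698⁴ = 0.0260528 m⁴.
Centre of pressure: y_p = y_c + I_c/(y_c·A) = 2.62624 + 0.0260528/(2.62624 × 0.765298) = 2.62624 + 0.0129625 = 2.6392 m along the plane.
The resultant acts 0.29624 + 0.0129625 = 0.309202 m (along the plate) below the hinge at the top edge, so the moment about the hinge is M = F × 0.309202 = 21.9554 × 0.309202 = 6.78865 kN·m.

M ≈ 6.79 kN·m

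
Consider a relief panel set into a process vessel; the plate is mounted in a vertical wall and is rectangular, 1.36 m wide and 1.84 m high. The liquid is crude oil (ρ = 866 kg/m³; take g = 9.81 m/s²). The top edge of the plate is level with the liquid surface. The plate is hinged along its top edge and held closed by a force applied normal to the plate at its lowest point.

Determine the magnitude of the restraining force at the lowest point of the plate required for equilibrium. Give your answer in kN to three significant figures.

γ = ρg = 866 × 9.81 / 1000 = 8.49546 kN/m³.
The centroid lies 1.84/2 = 0.92 m below the top edge, so the centroid depth is h_c = 0.92 m.
A = 1.36 × 1.84 = 2.5024 m².
Resultant F = γ·h_c·A = 8.49546 × 0.92 × 2.5024 = 19.5583 kN.
I_c = b·h³/12 = 1.36 × 1.84³/12 = 0.70601 m⁴.
Centre of pressure: y_p = y_c + I_c/(y_c·A) = 0.92 + 0.70601/(0.92 × 2.5024) = 0.92 + 0.306666 = 1.22667 m along the plane.
The resultant acts 0.92 + 0.306666 = 1.22667 m (along the plate) below the hinge at the top edge, so the moment about the hinge is M = F × 1.22667 = 19.5583 × 1.22667 = 23.9916 kN·m.
A normal force at the bottom, 1.84 m from the hinge, must supply this moment: P = 23.9916/1.84 = 13.0389 kN.

P ≈ 13.0 kN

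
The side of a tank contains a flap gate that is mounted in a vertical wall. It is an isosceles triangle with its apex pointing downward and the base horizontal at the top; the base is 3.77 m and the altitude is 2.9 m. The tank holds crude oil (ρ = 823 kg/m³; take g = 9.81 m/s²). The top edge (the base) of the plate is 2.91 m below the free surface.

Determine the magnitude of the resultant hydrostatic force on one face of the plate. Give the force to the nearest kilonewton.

F ≈ 171 kN

γ = ρg = 823 × 9.81 / 1000 = 8.07363 kN/m³.
With the apex down, the centroid sits h/3 = 2.9/3 = 0.966667 m below the base (the top edge), so the centroid depth is h_c = 2.91 + 0.966667 = 3.87667 m.
A = ½ × 3.77 × 2.9 = 5.4665 m².
Resultant F = γ·h_c·A = 8.07363 × 3.87667 × 5.4665 = 171.095 kN.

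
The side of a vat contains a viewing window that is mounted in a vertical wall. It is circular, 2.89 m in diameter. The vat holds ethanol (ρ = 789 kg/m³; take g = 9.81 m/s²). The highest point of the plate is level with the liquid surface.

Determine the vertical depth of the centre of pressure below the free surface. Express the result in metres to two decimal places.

h_p = 1.81 m

γ = ρg = 789 × 9.81 / 1000 = 7.74009 kN/m³.
The centroid is at the centre, 1.445 m below the top of the plate, so the centroid depth is h_c = 1.445 m.
A = π(1.445)² = 6.55972 m².
Resultant F = γ·h_c·A = 7.74009 × 1.445 × 6.55972 = 73.3667 kN.
I_c = πr⁴/4 = π × 1.445⁴/4 = 3.42422 m⁴.
Centre of pressure: y_p = y_c + I_c/(y_c·A) = 1.445 + 3.42422/(1.445 × 6.55972) = 1.445 + 0.361251 = 1.80625 m along the plane.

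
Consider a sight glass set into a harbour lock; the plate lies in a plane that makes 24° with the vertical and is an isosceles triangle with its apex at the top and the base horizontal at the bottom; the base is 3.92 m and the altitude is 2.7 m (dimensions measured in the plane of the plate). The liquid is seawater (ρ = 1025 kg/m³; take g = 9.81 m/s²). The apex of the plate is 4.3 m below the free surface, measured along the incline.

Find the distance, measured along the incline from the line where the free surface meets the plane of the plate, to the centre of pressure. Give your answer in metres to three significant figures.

y_p = 6.17 m

γ = ρg = 1025 × 9.81 / 1000 = 10.05525 kN/m³.
The plate makes 24° with the vertical, i.e. θ = 90° − 24° = 66° to the horizontal. Measuring y along the incline from the free-surface line, vertical depth h = y·sinθ with sinθ = 0.913545.
With the apex up, the centroid sits 2h/3 = 2 × 2.7/3 = 1.8 m below the apex, so y_c = 4.3 + 1.8 = 6.1 m and h_c = 6.1 × 0.913545 = 5.57262 m.
A = ½ × 3.92 × 2.7 = 5.292 m².
Resultant F = γ·h_c·A = 10.05525 × 5.57262 × 5.292 = 296.532 kN.
I_c = b·h³/36 = 3.92 × 2.7³/36 = 2.14326 m⁴.
Centre of pressure: y_p = y_c + I_c/(y_c·A) = 6.1 + 2.14326/(6.1 × 5.292) = 6.1 + 0.0663934 = 6.16639 m along the plane.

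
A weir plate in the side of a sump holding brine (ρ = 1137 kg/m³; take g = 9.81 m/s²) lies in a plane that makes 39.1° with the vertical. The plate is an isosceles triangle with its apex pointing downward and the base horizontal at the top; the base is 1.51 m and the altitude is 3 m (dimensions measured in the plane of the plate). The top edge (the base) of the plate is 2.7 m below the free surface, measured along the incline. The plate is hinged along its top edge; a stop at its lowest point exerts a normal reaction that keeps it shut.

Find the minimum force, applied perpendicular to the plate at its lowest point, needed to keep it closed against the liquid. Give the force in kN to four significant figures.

P ≈ 27.45 kN

γ = ρg = 1137 × 9.81 / 1000 = 11.15397 kN/m³.
The plate makes 39.1° with the vertical, i.e. θ = 90° − 39.1° = 50.9° to the horizontal. Measuring y along the incline from the free-surface line, vertical depth h = y·sinθ with sinθ = 0.776046.
With the apex down, the centroid sits h/3 = 3/3 = 1 m below the base (the top edge), so y_c = 2.7 + 1 = 3.7 m and h_c = 3.7 × 0.776046 = 2.87137 m.
A = ½ × 1.51 × 3 = 2.265 m².
Resultant F = γ·h_c·A = 11.15397 × 2.87137 × 2.265 = 72.5416 kN.
I_c = b·h³/36 = 1.51 × 3³/36 = 1.1325 m⁴.
Centre of pressure: y_p = y_c + I_c/(y_c·A) = 3.7 + 1.1325/(3.7 × 2.265) = 3.7 + 0.135135 = 3.83514 m along the plane.
The resultant acts 1 + 0.135135 = 1.13514 m (along the plate) below the hinge at the top edge, so the moment about the hinge is M = F × 1.13514 = 72.5416 × 1.13514 = 82.3449 kN·m.
A normal force at the bottom, 3 m from the hinge, must supply this moment: P = 82.3449/3 = 27.4483 kN.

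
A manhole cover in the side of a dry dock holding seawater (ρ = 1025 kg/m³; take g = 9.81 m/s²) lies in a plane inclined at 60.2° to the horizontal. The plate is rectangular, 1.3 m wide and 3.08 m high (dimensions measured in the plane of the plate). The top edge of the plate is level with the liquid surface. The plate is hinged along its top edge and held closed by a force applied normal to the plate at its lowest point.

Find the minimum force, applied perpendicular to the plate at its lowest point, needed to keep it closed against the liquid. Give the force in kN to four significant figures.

P ≈ 35.87 kN

γ = ρg = 1025 × 9.81 / 1000 = 10.05525 kN/m³.
Let θ = 60.2° be the plate's angle to the horizontal; measure y along the incline from where the plane meets the free surface. Vertical depth h = y·sinθ with sinθ = 0.867765.
The centroid lies 3.08/2 = 1.54 m below the top edge, so y_c = 1.54 m and h_c = 1.54 × 0.867765 = 1.33636 m.
A = 1.3 × 3.08 = 4.004 m².
Resultant F = γ·h_c·A = 10.05525 × 1.33636 × 4.004 = 53.8035 kN.
I_c = b·h³/12 = 1.3 × 3.08³/12 = 3.1653 m⁴.
Centre of pressure: y_p = y_c + I_c/(y_c·A) = 1.54 + 3.1653/(1.54 × 4.004) = 1.54 + 0.513334 = 2.05333 m along the plane.
The resultant acts 1.54 + 0.513334 = 2.05333 m (along the plate) below the hinge at the top edge, so the moment about the hinge is M = F × 2.05333 = 53.8035 × 2.05333 = 110.476 kN·m.
A normal force at the bottom, 3.08 m from the hinge, must supply this moment: P = 110.476/3.08 = 35.8688 kN.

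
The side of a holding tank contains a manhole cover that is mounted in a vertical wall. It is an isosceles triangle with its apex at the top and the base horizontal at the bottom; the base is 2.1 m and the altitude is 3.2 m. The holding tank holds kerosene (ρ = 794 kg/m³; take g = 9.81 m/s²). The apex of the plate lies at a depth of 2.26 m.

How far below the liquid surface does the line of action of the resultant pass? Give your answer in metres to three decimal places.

γ = ρg = 794 × 9.81 / 1000 = 7.78914 kN/m³.
With the apex up, the centroid sits 2h/3 = 2 × 3.2/3 = 2.13333 m below the apex, so the centroid depth is h_c = 2.26 + 2.13333 = 4.39333 m.
A = ½ × 2.1 × 3.2 = 3.36 m².
Resultant F = γ·h_c·A = 7.78914 × 4.39333 × 3.36 = 114.98 kN.
I_c = b·h³/36 = 2.1 × 3.2³/36 = 1.91147 m⁴.
Centre of pressure: y_p = y_c + I_c/(y_c·A) = 4.39333 + 1.91147/(4.39333 × 3.36) = 4.39333 + 0.129489 = 4.52282 m along the plane.

h_p = 4.523 m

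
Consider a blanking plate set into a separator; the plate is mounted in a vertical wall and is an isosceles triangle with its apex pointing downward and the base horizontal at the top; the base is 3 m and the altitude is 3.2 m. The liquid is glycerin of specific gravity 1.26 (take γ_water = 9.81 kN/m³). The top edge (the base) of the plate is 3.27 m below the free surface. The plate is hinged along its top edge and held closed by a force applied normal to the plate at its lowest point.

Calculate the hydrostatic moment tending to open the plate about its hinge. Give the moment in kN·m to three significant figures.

γ = 1.26 × 9.81 = 12.3606 kN/m³.
With the apex down, the centroid sits h/3 = 3.2/3 = 1.06667 m below the base (the top edge), so the centroid depth is h_c = 3.27 + 1.06667 = 4.33667 m.
A = ½ × 3 × 3.2 = 4.8 m².
Resultant F = γ·h_c·A = 12.3606 × 4.33667 × 4.8 = 257.298 kN.
I_c = b·h³/36 = 3 × 3.2³/36 = 2.73067 m⁴.
Centre of pressure: y_p = y_c + I_c/(y_c·A) = 4.33667 + 2.73067/(4.33667 × 4.8) = 4.33667 + 0.131181 = 4.46785 m along the plane.
The resultant acts 1.06667 + 0.131181 = 1.19785 m (along the plate) below the hinge at the top edge, so the moment about the hinge is M = F × 1.19785 = 257.298 × 1.19785 = 308.204 kN·m.

M ≈ 308 kN·m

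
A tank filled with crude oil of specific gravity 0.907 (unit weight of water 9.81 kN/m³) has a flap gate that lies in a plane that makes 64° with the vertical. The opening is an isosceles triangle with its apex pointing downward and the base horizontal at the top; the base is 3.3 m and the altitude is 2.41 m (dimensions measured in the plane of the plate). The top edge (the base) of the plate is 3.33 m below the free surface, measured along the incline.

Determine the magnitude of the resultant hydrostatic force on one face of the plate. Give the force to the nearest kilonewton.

γ = 0.907 × 9.81 = 8.89767 kN/m³.
The plate makes 64° with the vertical, i.e. θ = 90° − 64° = 26° to the horizontal. Measuring y along the incline from the free-surface line, vertical depth h = y·sinθ with sinθ = 0.438371.
With the apex down, the centroid sits h/3 = 2.41/3 = 0.803333 m below the base (the top edge), so y_c = 3.33 + 0.803333 = 4.13333 m and h_c = 4.13333 × 0.438371 = 1.81193 m.
A = ½ × 3.3 × 2.41 = 3.9765 m².
Resultant F = γ·h_c·A = 8.89767 × 1.81193 × 3.9765 = 64.109 kN.

F ≈ 64 kN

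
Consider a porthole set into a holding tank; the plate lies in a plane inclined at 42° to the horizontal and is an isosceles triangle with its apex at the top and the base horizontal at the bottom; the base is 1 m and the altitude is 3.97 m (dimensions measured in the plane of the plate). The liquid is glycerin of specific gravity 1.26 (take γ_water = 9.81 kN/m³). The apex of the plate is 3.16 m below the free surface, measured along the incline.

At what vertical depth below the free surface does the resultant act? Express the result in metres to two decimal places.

h_p = 3.99 m

γ = 1.26 × 9.81 = 12.3606 kN/m³.
Let θ = 42° be the plate's angle to the horizontal; measure y along the incline from where the plane meets the free surface. Vertical depth h = y·sinθ with sinθ = 0.669131.
With the apex up, the centroid sits 2h/3 = 2 × 3.97/3 = 2.64667 m below the apex, so y_c = 3.16 + 2.64667 = 5.80667 m and h_c = 5.80667 × 0.669131 = 3.88542 m.
A = ½ × 1 × 3.97 = 1.985 m².
Resultant F = γ·h_c·A = 12.3606 × 3.88542 × 1.985 = 95.3319 kN.
I_c = b·h³/36 = 1 × 3.97³/36 = 1.73808 m⁴.
Centre of pressure: y_p = y_c + I_c/(y_c·A) = 5.80667 + 1.73808/(5.80667 × 1.985) = 5.80667 + 0.150793 = 5.95746 m along the plane.
Vertically, h_p = y_p·sinθ = 5.95746 × 0.669131 = 3.98632 m.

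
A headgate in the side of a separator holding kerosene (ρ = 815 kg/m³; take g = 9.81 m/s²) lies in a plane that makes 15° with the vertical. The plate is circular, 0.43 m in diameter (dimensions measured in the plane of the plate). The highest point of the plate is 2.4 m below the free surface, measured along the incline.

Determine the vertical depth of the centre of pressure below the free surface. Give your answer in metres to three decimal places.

h_p = 2.530 m

γ = ρg = 815 × 9.81 / 1000 = 7.99515 kN/m³.
The plate makes 15° with the vertical, i.e. θ = 90° − 15° = 75° to the horizontal. Measuring y along the incline from the free-surface line, vertical depth h = y·sinθ with sinθ = 0.965926.
The centroid is at the centre, 0.215 m below the top of the plate, so y_c = 2.4 + 0.215 = 2.615 m and h_c = 2.615 × 0.965926 = 2.5259 m.
A = π(0.215)² = 0.14522 m².
Resultant F = γ·h_c·A = 7.99515 × 2.5259 × 0.14522 = 2.93271 kN.
I_c = πr⁴/4 = π × 0.215⁴/4 = 0.0016782 m⁴.
Centre of pressure: y_p = y_c + I_c/(y_c·A) = 2.615 + 0.0016782/(2.615 × 0.14522) = 2.615 + 0.00441922 = 2.61942 m along the plane.
Vertically, h_p = y_p·sinθ = 2.61942 × 0.965926 = 2.53017 m.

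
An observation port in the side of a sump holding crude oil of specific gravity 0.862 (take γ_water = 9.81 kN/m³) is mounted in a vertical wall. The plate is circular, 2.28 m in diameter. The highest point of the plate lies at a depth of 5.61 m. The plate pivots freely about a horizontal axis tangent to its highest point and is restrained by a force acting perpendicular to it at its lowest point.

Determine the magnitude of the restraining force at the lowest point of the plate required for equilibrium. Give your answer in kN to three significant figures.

γ = 0.862 × 9.81 = 8.45622 kN/m³.
The centroid is at the centre, 1.14 m below the top of the plate, so the centroid depth is h_c = 5.61 + 1.14 = 6.75 m.
A = π(1.14)² = 4.08281 m².
Resultant F = γ·h_c·A = 8.45622 × 6.75 × 4.08281 = 233.045 kN.
I_c = πr⁴/4 = π × 1.14⁴/4 = 1.32651 m⁴.
Centre of pressure: y_p = y_c + I_c/(y_c·A) = 6.75 + 1.32651/(6.75 × 4.08281) = 6.75 + 0.0481335 = 6.79813 m along the plane.
The resultant acts 1.14 + 0.0481335 = 1.18813 m (along the plate) below the hinge at the top edge, so the moment about the hinge is M = F × 1.18813 = 233.045 × 1.18813 = 276.888 kN·m.
A normal force at the bottom, 2.28 m from the hinge, must supply this moment: P = 276.888/2.28 = 121.442 kN.

P ≈ 121 kN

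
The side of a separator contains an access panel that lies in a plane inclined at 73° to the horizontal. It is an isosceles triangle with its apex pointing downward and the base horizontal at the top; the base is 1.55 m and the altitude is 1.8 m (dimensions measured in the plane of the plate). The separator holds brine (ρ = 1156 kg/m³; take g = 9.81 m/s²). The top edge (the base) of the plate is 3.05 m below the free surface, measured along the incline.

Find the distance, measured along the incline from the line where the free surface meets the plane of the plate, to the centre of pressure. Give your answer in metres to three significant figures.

γ = ρg = 1156 × 9.81 / 1000 = 11.34036 kN/m³.
Let θ = 73° be the plate's angle to the horizontal; measure y along the incline from where the plane meets the free surface. Vertical depth h = y·sinθ with sinθ = 0.956305.
With the apex down, the centroid sits h/3 = 1.8/3 = 0.6 m below the base (the top edge), so y_c = 3.05 + 0.6 = 3.65 m and h_c = 3.65 × 0.956305 = 3.49051 m.
A = ½ × 1.55 × 1.8 = 1.395 m².
Resultant F = γ·h_c·A = 11.34036 × 3.49051 × 1.395 = 55.2192 kN.
I_c = b·h³/36 = 1.55 × 1.8³/36 = 0.2511 m⁴.
Centre of pressure: y_p = y_c + I_c/(y_c·A) = 3.65 + 0.2511/(3.65 × 1.395) = 3.65 + 0.0493151 = 3.69932 m along the plane.

y_p = 3.70 m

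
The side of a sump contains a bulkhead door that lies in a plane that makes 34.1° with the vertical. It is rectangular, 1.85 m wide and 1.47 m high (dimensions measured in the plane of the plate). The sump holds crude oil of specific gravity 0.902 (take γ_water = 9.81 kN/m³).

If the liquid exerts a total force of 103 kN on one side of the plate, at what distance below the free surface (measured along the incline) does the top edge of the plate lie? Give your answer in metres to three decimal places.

γ = 0.902 × 9.81 = 8.84862 kN/m³.
A = 1.85 × 1.47 = 2.7195 m².
From F = γ·h_c·A, the centroid depth is h_c = 103/(8.84862 × 2.7195) = 4.28028 m.
The plate makes 34.1° with the vertical, i.e. θ = 90° − 34.1° = 55.9° to the horizontal. Measuring y along the incline from the free-surface line, vertical depth h = y·sinθ with sinθ = 0.828060.
Along the incline, y_c = h_c/sinθ = 4.28028/0.828060 = 5.16905 m.
The centroid lies 1.47/2 = 0.735 m below the top edge, so the top edge sits at y_top = 5.16905 − 0.735 = 4.43405 m along the incline.

y_top ≈ 4.434 m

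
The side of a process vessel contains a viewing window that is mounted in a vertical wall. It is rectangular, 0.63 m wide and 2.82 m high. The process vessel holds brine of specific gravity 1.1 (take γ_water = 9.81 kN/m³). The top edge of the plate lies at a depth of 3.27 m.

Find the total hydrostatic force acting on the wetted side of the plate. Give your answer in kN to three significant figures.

γ = 1.1 × 9.81 = 10.791 kN/m³.
The centroid lies 2.82/2 = 1.41 m below the top edge, so the centroid depth is h_c = 3.27 + 1.41 = 4.68 m.
A = 0.63 × 2.82 = 1.7766 m².
Resultant F = γ·h_c·A = 10.791 × 4.68 × 1.7766 = 89.7216 kN.

F ≈ 89.7 kN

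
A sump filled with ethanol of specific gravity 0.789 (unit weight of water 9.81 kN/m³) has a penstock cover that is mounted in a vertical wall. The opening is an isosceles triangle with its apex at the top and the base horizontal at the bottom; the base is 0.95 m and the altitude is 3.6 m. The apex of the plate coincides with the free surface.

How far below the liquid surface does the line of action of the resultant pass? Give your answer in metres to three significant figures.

γ = 0.789 × 9.81 = 7.74009 kN/m³.
With the apex up, the centroid sits 2h/3 = 2 × 3.6/3 = 2.4 m below the apex, so the centroid depth is h_c = 2.4 m.
A = ½ × 0.95 × 3.6 = 1.71 m².
Resultant F = γ·h_c·A = 7.74009 × 2.4 × 1.71 = 31.7653 kN.
I_c = b·h³/36 = 0.95 × 3.6³/36 = 1.2312 m⁴.
Centre of pressure: y_p = y_c + I_c/(y_c·A) = 2.4 + 1.2312/(2.4 × 1.71) = 2.4 + 0.3 = 2.7 m along the plane.

h_p = 2.70 m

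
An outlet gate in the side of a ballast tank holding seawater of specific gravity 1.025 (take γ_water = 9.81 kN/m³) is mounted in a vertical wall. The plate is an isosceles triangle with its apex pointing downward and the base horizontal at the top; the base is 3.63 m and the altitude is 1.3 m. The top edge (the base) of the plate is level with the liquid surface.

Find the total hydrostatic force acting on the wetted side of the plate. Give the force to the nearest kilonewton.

γ = 1.025 × 9.81 = 10.05525 kN/m³.
With the apex down, the centroid sits h/3 = 1.3/3 = 0.433333 m below the base (the top edge), so the centroid depth is h_c = 0.433333 m.
A = ½ × 3.63 × 1.3 = 2.3595 m².
Resultant F = γ·h_c·A = 10.05525 × 0.433333 × 2.3595 = 10.281 kN.

F ≈ 10 kN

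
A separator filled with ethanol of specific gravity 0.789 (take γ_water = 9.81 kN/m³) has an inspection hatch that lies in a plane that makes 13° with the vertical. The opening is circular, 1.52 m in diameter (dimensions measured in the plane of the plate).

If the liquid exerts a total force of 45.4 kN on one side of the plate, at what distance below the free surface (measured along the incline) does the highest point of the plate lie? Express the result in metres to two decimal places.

y_top ≈ 2.56 m

γ = 0.789 × 9.81 = 7.74009 kN/m³.
A = π(0.76)² = 1.81458 m².
From F = γ·h_c·A, the centroid depth is h_c = 45.4/(7.74009 × 1.81458) = 3.23246 m.
The plate makes 13° with the vertical, i.e. θ = 90° − 13° = 77° to the horizontal. Measuring y along the incline from the free-surface line, vertical depth h = y·sinθ with sinθ = 0.974370.
Along the incline, y_c = h_c/sinθ = 3.23246/0.974370 = 3.31749 m.
The centroid is at the centre, 0.76 m below the top of the plate, so the highest point sits at y_top = 3.31749 − 0.76 = 2.55749 m along the incline.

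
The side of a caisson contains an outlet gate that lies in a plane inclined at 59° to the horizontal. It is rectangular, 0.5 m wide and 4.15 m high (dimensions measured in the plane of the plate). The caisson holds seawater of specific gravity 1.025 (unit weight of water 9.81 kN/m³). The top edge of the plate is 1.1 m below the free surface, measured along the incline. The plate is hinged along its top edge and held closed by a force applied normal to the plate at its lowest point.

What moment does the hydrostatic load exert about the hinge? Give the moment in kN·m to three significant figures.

γ = 1.025 × 9.81 = 10.05525 kN/m³.
Let θ = 59° be the plate's angle to the horizontal; measure y along the incline from where the plane meets the free surface. Vertical depth h = y·sinθ with sinθ = 0.857167.
The centroid lies 4.15/2 = 2.075 m below the top edge, so y_c = 1.1 + 2.075 = 3.175 m and h_c = 3.175 × 0.857167 = 2.72151 m.
A = 0.5 × 4.15 = 2.075 m².
Resultant F = γ·h_c·A = 10.05525 × 2.72151 × 2.075 = 56.7833 kN.
I_c = b·h³/12 = 0.5 × 4.15³/12 = 2.97806 m⁴.
Centre of pressure: y_p = y_c + I_c/(y_c·A) = 3.175 + 2.97806/(3.175 × 2.075) = 3.175 + 0.452035 = 3.62703 m along the plane.
The resultant acts 2.075 + 0.452035 = 2.52704 m (along the plate) below the hinge at the top edge, so the moment about the hinge is M = F × 2.52704 = 56.7833 × 2.52704 = 143.494 kN·m.

M ≈ 143 kN·m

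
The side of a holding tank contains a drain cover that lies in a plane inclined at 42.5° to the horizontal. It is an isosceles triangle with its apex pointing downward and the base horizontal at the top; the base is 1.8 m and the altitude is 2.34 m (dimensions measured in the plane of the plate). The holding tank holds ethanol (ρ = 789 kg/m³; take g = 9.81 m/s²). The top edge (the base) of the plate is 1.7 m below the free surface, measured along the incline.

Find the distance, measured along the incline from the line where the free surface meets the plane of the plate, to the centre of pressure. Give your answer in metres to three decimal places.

y_p = 2.603 m

γ = ρg = 789 × 9.81 / 1000 = 7.74009 kN/m³.
Let θ = 42.5° be the plate's angle to the horizontal; measure y along the incline from where the plane meets the free surface. Vertical depth h = y·sinθ with sinθ = 0.675590.
With the apex down, the centroid sits h/3 = 2.34/3 = 0.78 m below the base (the top edge), so y_c = 1.7 + 0.78 = 2.48 m and h_c = 2.48 × 0.675590 = 1.67546 m.
A = ½ × 1.8 × 2.34 = 2.106 m².
Resultant F = γ·h_c·A = 7.74009 × 1.67546 × 2.106 = 27.3111 kN.
I_c = b·h³/36 = 1.8 × 2.34³/36 = 0.640645 m⁴.
Centre of pressure: y_p = y_c + I_c/(y_c·A) = 2.48 + 0.640645/(2.48 × 2.106) = 2.48 + 0.122661 = 2.60266 m along the plane.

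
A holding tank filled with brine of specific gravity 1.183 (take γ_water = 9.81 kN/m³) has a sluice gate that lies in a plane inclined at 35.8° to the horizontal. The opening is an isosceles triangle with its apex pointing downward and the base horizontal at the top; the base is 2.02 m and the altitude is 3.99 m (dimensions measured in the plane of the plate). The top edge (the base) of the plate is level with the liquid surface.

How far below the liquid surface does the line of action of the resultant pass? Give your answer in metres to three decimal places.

h_p = 1.167 m

γ = 1.183 × 9.81 = 11.60523 kN/m³.
Let θ = 35.8° be the plate's angle to the horizontal; measure y along the incline from where the plane meets the free surface. Vertical depth h = y·sinθ with sinθ = 0.584958.
With the apex down, the centroid sits h/3 = 3.99/3 = 1.33 m below the base (the top edge), so y_c = 1.33 m and h_c = 1.33 × 0.584958 = 0.777994 m.
A = ½ × 2.02 × 3.99 = 4.0299 m².
Resultant F = γ·h_c·A = 11.60523 × 0.777994 × 4.0299 = 36.3852 kN.
I_c = b·h³/36 = 2.02 × 3.99³/36 = 3.56425 m⁴.
Centre of pressure: y_p = y_c + I_c/(y_c·A) = 1.33 + 3.56425/(1.33 × 4.0299) = 1.33 + 0.665001 = 1.995 m along the plane.
Vertically, h_p = y_p·sinθ = 1.995 × 0.584958 = 1.16699 m.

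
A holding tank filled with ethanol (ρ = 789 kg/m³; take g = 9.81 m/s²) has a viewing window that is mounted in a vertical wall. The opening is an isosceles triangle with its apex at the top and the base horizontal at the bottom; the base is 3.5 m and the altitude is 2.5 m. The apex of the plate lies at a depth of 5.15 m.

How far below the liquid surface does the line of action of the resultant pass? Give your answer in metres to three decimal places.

γ = ρg = 789 × 9.81 / 1000 = 7.74009 kN/m³.
With the apex up, the centroid sits 2h/3 = 2 × 2.5/3 = 1.66667 m below the apex, so the centroid depth is h_c = 5.15 + 1.66667 = 6.81667 m.
A = ½ × 3.5 × 2.5 = 4.375 m².
Resultant F = γ·h_c·A = 7.74009 × 6.81667 × 4.375 = 230.832 kN.
I_c = b·h³/36 = 3.5 × 2.5³/36 = 1.5191 m⁴.
Centre of pressure: y_p = y_c + I_c/(y_c·A) = 6.81667 + 1.5191/(6.81667 × 4.375) = 6.81667 + 0.0509373 = 6.86761 m along the plane.

h_p = 6.868 m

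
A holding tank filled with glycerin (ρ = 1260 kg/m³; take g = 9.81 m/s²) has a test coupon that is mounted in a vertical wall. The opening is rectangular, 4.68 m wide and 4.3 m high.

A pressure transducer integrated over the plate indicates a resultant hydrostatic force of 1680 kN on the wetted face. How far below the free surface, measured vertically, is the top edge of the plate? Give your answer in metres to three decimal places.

d_top ≈ 4.604 m

γ = ρg = 1260 × 9.81 / 1000 = 12.3606 kN/m³.
A = 4.68 × 4.3 = 20.124 m².
From F = γ·h_c·A, the centroid depth is h_c = 1680/(12.3606 × 20.124) = 6.75391 m.
The centroid lies 4.3/2 = 2.15 m below the top edge, so the top edge sits at h_top = 6.75391 − 2.15 = 4.60391 m below the surface.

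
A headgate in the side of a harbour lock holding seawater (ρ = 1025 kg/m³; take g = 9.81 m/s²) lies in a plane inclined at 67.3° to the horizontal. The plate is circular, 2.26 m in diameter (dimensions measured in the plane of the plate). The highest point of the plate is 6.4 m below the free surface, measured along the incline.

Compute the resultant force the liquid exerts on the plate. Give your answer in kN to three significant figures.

γ = ρg = 1025 × 9.81 / 1000 = 10.05525 kN/m³.
Let θ = 67.3° be the plate's angle to the horizontal; measure y along the incline from where the plane meets the free surface. Vertical depth h = y·sinθ with sinθ = 0.922538.
The centroid is at the centre, 1.13 m below the top of the plate, so y_c = 6.4 + 1.13 = 7.53 m and h_c = 7.53 × 0.922538 = 6.94671 m.
A = π(1.13)² = 4.0115 m².
Resultant F = γ·h_c·A = 10.05525 × 6.94671 × 4.0115 = 280.207 kN.

F ≈ 280 kN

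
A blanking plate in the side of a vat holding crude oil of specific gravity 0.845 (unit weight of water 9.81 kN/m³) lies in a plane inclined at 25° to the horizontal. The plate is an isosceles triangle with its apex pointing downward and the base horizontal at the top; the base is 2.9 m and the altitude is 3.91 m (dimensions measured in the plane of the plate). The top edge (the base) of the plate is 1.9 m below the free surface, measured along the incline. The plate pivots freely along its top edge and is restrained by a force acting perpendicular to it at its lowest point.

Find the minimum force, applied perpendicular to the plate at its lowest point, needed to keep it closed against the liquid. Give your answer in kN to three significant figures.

γ = 0.845 × 9.81 = 8.28945 kN/m³.
Let θ = 25° be the plate's angle to the horizontal; measure y along the incline from where the plane meets the free surface. Vertical depth h = y·sinθ with sinθ = 0.422618.
With the apex down, the centroid sits h/3 = 3.91/3 = 1.30333 m below the base (the top edge), so y_c = 1.9 + 1.30333 = 3.20333 m and h_c = 3.20333 × 0.422618 = 1.35378 m.
A = ½ × 2.9 × 3.91 = 5.6695 m².
Resultant F = γ·h_c·A = 8.28945 × 1.35378 × 5.6695 = 63.6236 kN.
I_c = b·h³/36 = 2.9 × 3.91³/36 = 4.81533 m⁴.
Centre of pressure: y_p = y_c + I_c/(y_c·A) = 3.20333 + 4.81533/(3.20333 × 5.6695) = 3.20333 + 0.265143 = 3.46847 m along the plane.
The resultant acts 1.30333 + 0.265143 = 1.56847 m (along the plate) below the hinge at the top edge, so the moment about the hinge is M = F × 1.56847 = 63.6236 × 1.56847 = 99.7917 kN·m.
A normal force at the bottom, 3.91 m from the hinge, must supply this moment: P = 99.7917/3.91 = 25.5222 kN.

P ≈ 25.5 kN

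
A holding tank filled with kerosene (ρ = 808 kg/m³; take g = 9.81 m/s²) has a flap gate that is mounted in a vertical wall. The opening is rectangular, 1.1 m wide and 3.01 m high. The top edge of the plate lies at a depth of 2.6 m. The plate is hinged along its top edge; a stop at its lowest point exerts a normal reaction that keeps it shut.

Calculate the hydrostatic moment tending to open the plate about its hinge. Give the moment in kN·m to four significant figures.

M ≈ 182.0 kN·m

γ = ρg = 808 × 9.81 / 1000 = 7.92648 kN/m³.
The centroid lies 3.01/2 = 1.505 m below the top edge, so the centroid depth is h_c = 2.6 + 1.505 = 4.105 m.
A = 1.1 × 3.01 = 3.311 m².
Resultant F = γ·h_c·A = 7.92648 × 4.105 × 3.311 = 107.734 kN.
I_c = b·h³/12 = 1.1 × 3.01³/12 = 2.49983 m⁴.
Centre of pressure: y_p = y_c + I_c/(y_c·A) = 4.105 + 2.49983/(4.105 × 3.311) = 4.105 + 0.183924 = 4.28892 m along the plane.
The resultant acts 1.505 + 0.183924 = 1.68892 m (along the plate) below the hinge at the top edge, so the moment about the hinge is M = F × 1.68892 = 107.734 × 1.68892 = 181.954 kN·m.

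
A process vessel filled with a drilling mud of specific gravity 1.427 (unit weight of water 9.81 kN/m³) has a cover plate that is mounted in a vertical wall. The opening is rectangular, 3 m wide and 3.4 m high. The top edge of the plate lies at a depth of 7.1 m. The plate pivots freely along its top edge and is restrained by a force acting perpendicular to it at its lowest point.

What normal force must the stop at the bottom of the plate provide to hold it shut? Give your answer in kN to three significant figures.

P ≈ 669 kN

γ = 1.427 × 9.81 = 13.99887 kN/m³.
The centroid lies 3.4/2 = 1.7 m below the top edge, so the centroid depth is h_c = 7.1 + 1.7 = 8.8 m.
A = 3 × 3.4 = 10.2 m².
Resultant F = γ·h_c·A = 13.99887 × 8.8 × 10.2 = 1256.54 kN.
I_c = b·h³/12 = 3 × 3.4³/12 = 9.826 m⁴.
Centre of pressure: y_p = y_c + I_c/(y_c·A) = 8.8 + 9.826/(8.8 × 10.2) = 8.8 + 0.10947 = 8.90947 m along the plane.
The resultant acts 1.7 + 0.10947 = 1.80947 m (along the plate) below the hinge at the top edge, so the moment about the hinge is M = F × 1.80947 = 1256.54 × 1.80947 = 2273.67 kN·m.
A normal force at the bottom, 3.4 m from the hinge, must supply this moment: P = 2273.67/3.4 = 668.726 kN.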